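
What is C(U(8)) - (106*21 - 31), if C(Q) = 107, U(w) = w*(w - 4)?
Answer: -2088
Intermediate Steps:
U(w) = w*(-4 + w)
C(U(8)) - (106*21 - 31) = 107 - (106*21 - 31) = 107 - (2226 - 31) = 107 - 1*2195 = 107 - 2195 = -2088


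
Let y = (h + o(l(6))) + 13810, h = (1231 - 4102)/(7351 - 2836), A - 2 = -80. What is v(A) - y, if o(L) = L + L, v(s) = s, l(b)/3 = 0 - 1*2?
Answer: -20882423/1505 ≈ -13875.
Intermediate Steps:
l(b) = -6 (l(b) = 3*(0 - 1*2) = 3*(0 - 2) = 3*(-2) = -6)
A = -78 (A = 2 - 80 = -78)
h = -957/1505 (h = -2871/4515 = -2871*1/4515 = -957/1505 ≈ -0.63588)
o(L) = 2*L
y = 20765033/1505 (y = (-957/1505 + 2*(-6)) + 13810 = (-957/1505 - 12) + 13810 = -19017/1505 + 13810 = 20765033/1505 ≈ 13797.)
v(A) - y = -78 - 1*20765033/1505 = -78 - 20765033/1505 = -20882423/1505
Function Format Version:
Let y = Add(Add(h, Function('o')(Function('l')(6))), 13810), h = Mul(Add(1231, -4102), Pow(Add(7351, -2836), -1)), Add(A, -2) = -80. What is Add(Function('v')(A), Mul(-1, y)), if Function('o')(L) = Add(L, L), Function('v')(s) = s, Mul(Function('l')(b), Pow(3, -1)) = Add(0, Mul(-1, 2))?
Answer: Rational(-20882423, 1505) ≈ -13875.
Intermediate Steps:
Function('l')(b) = -6 (Function('l')(b) = Mul(3, Add(0, Mul(-1, 2))) = Mul(3, Add(0, -2)) = Mul(3, -2) = -6)
A = -78 (A = Add(2, -80) = -78)
h = Rational(-957, 1505) (h = Mul(-2871, Pow(4515, -1)) = Mul(-2871, Rational(1, 4515)) = Rational(-957, 1505) ≈ -0.63588)
Function('o')(L) = Mul(2, L)
y = Rational(20765033, 1505) (y = Add(Add(Rational(-957, 1505), Mul(2, -6)), 13810) = Add(Add(Rational(-957, 1505), -12), 13810) = Add(Rational(-19017, 1505), 13810) = Rational(20765033, 1505) ≈ 13797.)
Add(Function('v')(A), Mul(-1, y)) = Add(-78, Mul(-1, Rational(20765033, 1505))) = Add(-78, Rational(-20765033, 1505)) = Rational(-20882423, 1505)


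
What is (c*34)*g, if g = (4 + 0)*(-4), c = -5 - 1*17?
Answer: 11968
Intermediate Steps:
c = -22 (c = -5 - 17 = -22)
g = -16 (g = 4*(-4) = -16)
(c*34)*g = -22*34*(-16) = -748*(-16) = 11968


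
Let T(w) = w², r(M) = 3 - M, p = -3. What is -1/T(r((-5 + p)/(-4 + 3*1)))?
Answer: -1/25 ≈ -0.040000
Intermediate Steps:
-1/T(r((-5 + p)/(-4 + 3*1))) = -1/((3 - (-5 - 3)/(-4 + 3*1))²) = -1/((3 - (-8)/(-4 + 3))²) = -1/((3 - (-8)/(-1))²) = -1/((3 - (-8)*(-1))²) = -1/((3 - 1*8)²) = -1/((3 - 8)²) = -1/((-5)²) = -1/25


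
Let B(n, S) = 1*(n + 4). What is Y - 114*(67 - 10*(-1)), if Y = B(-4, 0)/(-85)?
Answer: -8778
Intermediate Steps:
B(n, S) = 4 + n (B(n, S) = 1*(4 + n) = 4 + n)
Y = 0 (Y = (4 - 4)/(-85) = 0*(-1/85) = 0)
Y - 114*(67 - 10*(-1)) = 0 - 114*(67 - 10*(-1)) = 0 - 114*(67 - 1*(-10)) = 0 - 114*(67 + 10) = 0 - 114*77 = 0 - 8778 = -8778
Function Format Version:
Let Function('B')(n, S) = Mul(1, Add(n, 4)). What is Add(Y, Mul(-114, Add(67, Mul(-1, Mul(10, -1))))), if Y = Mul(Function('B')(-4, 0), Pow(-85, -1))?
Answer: -8778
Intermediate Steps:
Function('B')(n, S) = Add(4, n) (Function('B')(n, S) = Mul(1, Add(4, n)) = Add(4, n))
Y = 0 (Y = Mul(Add(4, -4), Pow(-85, -1)) = Mul(0, Rational(-1, 85)) = 0)
Add(Y, Mul(-114, Add(67, Mul(-1, Mul(10, -1))))) = Add(0, Mul(-114, Add(67, Mul(-1, Mul(10, -1))))) = Add(0, Mul(-114, Add(67, Mul(-1, -10)))) = Add(0, Mul(-114, Add(67, 10))) = Add(0, Mul(-114, 77)) = Add(0, -8778) = -8778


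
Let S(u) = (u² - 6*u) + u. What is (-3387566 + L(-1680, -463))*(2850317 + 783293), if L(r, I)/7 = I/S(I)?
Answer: -2880327936940475/234 ≈ -1.2309e+13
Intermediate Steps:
S(u) = u² - 5*u
L(r, I) = 7/(-5 + I) (L(r, I) = 7*(I/((I*(-5 + I)))) = 7*(I*(1/(I*(-5 + I)))) = 7/(-5 + I))
(-3387566 + L(-1680, -463))*(2850317 + 783293) = (-3387566 + 7/(-5 - 463))*(2850317 + 783293) = (-3387566 + 7/(-468))*3633610 = (-3387566 + 7*(-1/468))*3633610 = (-3387566 - 7/468)*3633610 = -1585380895/468*3633610 = -2880327936940475/234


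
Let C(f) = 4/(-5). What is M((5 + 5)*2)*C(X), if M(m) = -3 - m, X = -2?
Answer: 92/5 ≈ 18.400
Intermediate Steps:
C(f) = -⅘ (C(f) = 4*(-⅕) = -⅘)
M((5 + 5)*2)*C(X) = (-3 - (5 + 5)*2)*(-⅘) = (-3 - 10*2)*(-⅘) = (-3 - 1*20)*(-⅘) = (-3 - 20)*(-⅘) = -23*(-⅘) = 92/5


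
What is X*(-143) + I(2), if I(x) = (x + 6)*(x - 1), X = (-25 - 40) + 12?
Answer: 7587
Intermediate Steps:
X = -53 (X = -65 + 12 = -53)
I(x) = (-1 + x)*(6 + x) (I(x) = (6 + x)*(-1 + x) = (-1 + x)*(6 + x))
X*(-143) + I(2) = -53*(-143) + (-6 + 2**2 + 5*2) = 7579 + (-6 + 4 + 10) = 7579 + 8 = 7587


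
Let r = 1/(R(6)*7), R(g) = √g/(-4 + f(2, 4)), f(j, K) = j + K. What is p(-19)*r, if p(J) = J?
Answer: -19*√6/21 ≈ -2.2162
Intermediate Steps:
f(j, K) = K + j
R(g) = √g/2 (R(g) = √g/(-4 + (4 + 2)) = √g/(-4 + 6) = √g/2)
r = √6/21 (r = 1/((√6/2)*7) = 1/(7*√6/2) = √6/21 ≈ 0.11664)
p(-19)*r = -19*√6/21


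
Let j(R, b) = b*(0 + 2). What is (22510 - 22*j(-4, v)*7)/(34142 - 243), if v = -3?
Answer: 23434/33899 ≈ 0.69129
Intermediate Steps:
j(R, b) = 2*b (j(R, b) = b*2 = 2*b)
(22510 - 22*j(-4, v)*7)/(34142 - 243) = (22510 - 44*(-3)*7)/(34142 - 243) = (22510 - 22*(-6)*7)/33899 = (22510 + 132*7)*(1/33899) = (22510 + 924)*(1/33899) = 23434*(1/33899) = 23434/33899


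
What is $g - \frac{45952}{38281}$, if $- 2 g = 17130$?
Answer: $- \frac{327922717}{38281} \approx -8566.2$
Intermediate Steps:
$g = -8565$ ($g = \left(- \frac{1}{2}\right) 17130 = -8565$)
$g - \frac{45952}{38281} = -8565 - \frac{45952}{38281} = - \frac{327922717}{38281}$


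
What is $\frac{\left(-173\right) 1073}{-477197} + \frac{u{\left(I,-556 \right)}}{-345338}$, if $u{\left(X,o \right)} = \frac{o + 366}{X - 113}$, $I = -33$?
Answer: $\frac{668514463033}{1718568686254} \approx 0.38899$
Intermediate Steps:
$u{\left(X,o \right)} = \frac{366 + o}{-113 + X}$
$\frac{\left(-173\right) 1073}{-477197} + \frac{u{\left(I,-556 \right)}}{-345338} = \frac{\left(-173\right) 1073}{-477197} + \frac{\frac{1}{-113 - 33} \left(366 - 556\right)}{-345338} = \left(-185629\right) \left(- \frac{1}{477197}\right) + \frac{1}{-146} \left(-190\right) \left(- \frac{1}{345338}\right) = \frac{185629}{477197} + \left(- \frac{1}{146}\right) \left(-190\right) \left(- \frac{1}{345338}\right) = \frac{185629}{477197} + \frac{95}{73} \left(- \frac{1}{345338}\right) = \frac{185629}{477197} - \frac{95}{25209674} = \frac{668514463033}{1718568686254}$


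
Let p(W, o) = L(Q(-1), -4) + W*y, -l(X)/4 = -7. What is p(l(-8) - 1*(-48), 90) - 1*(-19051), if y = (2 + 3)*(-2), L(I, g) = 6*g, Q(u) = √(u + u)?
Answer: 18267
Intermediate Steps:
Q(u) = √2*√u (Q(u) = √(2*u) = √2*√u)
l(X) = 28 (l(X) = -4*(-7) = 28)
y = -10 (y = 5*(-2) = -10)
p(W, o) = -24 - 10*W (p(W, o) = 6*(-4) + W*(-10) = -24 - 10*W)
p(l(-8) - 1*(-48), 90) - 1*(-19051) = (-24 - 10*(28 - 1*(-48))) - 1*(-19051) = (-24 - 10*(28 + 48)) + 19051 = (-24 - 10*76) + 19051 = (-24 - 760) + 19051 = -784 + 19051 = 18267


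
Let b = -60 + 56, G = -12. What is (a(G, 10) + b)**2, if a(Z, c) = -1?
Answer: 25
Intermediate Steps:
b = -4
(a(G, 10) + b)**2 = (-1 - 4)**2 = (-5)**2 = 25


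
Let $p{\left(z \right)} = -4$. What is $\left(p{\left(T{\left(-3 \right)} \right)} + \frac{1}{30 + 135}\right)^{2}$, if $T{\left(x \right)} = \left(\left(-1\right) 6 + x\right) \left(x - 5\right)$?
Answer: $\frac{434281}{27225} \approx 15.952$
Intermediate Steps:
$T{\left(x \right)} = \left(-6 + x\right) \left(-5 + x\right)$
$\left(p{\left(T{\left(-3 \right)} \right)} + \frac{1}{30 + 135}\right)^{2} = \left(-4 + \frac{1}{30 + 135}\right)^{2} = \left(-4 + \frac{1}{165}\right)^{2} = \left(- \frac{659}{165}\right)^{2} = \frac{434281}{27225}$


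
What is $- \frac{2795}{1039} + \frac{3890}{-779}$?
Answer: $- \frac{6219015}{809381} \approx -7.6837$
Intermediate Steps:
$- \frac{2795}{1039} + \frac{3890}{-779} = \left(-2795\right) \frac{1}{1039} + 3890 \left(- \frac{1}{779}\right) = - \frac{2795}{1039} - \frac{3890}{779} = - \frac{6219015}{809381}$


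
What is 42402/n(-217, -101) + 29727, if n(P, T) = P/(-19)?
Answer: 7256397/217 ≈ 33440.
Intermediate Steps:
n(P, T) = -P/19 (n(P, T) = P*(-1/19) = -P/19)
42402/n(-217, -101) + 29727 = 42402/((-1/19*(-217))) + 29727 = 42402/(217/19) + 29727 = 42402*(19/217) + 29727 = 805638/217 + 29727 = 7256397/217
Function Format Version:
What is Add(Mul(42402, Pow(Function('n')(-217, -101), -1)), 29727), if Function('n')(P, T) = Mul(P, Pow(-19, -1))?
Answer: Rational(7256397, 217) ≈ 33440.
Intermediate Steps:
Function('n')(P, T) = Mul(Rational(-1, 19), P) (Function('n')(P, T) = Mul(P, Rational(-1, 19)) = Mul(Rational(-1, 19), P))
Add(Mul(42402, Pow(Function('n')(-217, -101), -1)), 29727) = Add(Mul(42402, Pow(Mul(Rational(-1, 19), -217), -1)), 29727) = Add(Mul(42402, Pow(Rational(217, 19), -1)), 29727) = Add(Mul(42402, Rational(19, 217)), 29727) = Add(Rational(805638, 217), 29727) = Rational(7256397, 217)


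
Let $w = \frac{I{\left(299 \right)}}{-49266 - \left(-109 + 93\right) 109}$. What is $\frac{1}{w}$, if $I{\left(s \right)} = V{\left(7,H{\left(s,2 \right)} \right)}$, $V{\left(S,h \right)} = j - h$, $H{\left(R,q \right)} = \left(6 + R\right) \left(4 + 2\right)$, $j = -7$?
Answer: $\frac{47522}{1837} \approx 25.869$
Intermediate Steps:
$H{\left(R,q \right)} = 36 + 6 R$ ($H{\left(R,q \right)} = \left(6 + R\right) 6 = 36 + 6 R$)
$V{\left(S,h \right)} = -7 - h$
$I{\left(s \right)} = -43 - 6 s$ ($I{\left(s \right)} = -7 - \left(36 + 6 s\right) = -43 - 6 s$)
$w = \frac{1837}{47522}$ ($w = \frac{-43 - 1794}{-49266 - \left(-109 + 93\right) 109} = \frac{-43 - 1794}{-49266 - \left(-16\right) 109} = - \frac{1837}{-49266 - -1744} = - \frac{1837}{-49266 + 1744} = - \frac{1837}{-47522} = \left(-1837\right) \left(- \frac{1}{47522}\right) = \frac{1837}{47522} \approx 0.038656$)
$\frac{1}{w} = \frac{1}{\frac{1837}{47522}} = \frac{47522}{1837}$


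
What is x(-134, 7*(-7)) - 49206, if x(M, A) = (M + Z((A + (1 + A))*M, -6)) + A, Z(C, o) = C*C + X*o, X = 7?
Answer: 168898573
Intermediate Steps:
Z(C, o) = C**2 + 7*o (Z(C, o) = C*C + 7*o = C**2 + 7*o)
x(M, A) = -42 + A + M + M**2*(1 + 2*A)**2 (x(M, A) = (M + (((A + (1 + A))*M)**2 + 7*(-6))) + A = (M + (((1 + 2*A)*M)**2 - 42)) + A = (M + ((M*(1 + 2*A))**2 - 42)) + A = (M + (M**2*(1 + 2*A)**2 - 42)) + A = (M + (-42 + M**2*(1 + 2*A)**2)) + A = (-42 + M + M**2*(1 + 2*A)**2) + A = -42 + A + M + M**2*(1 + 2*A)**2)
x(-134, 7*(-7)) - 49206 = (-42 + 7*(-7) - 134 + (-134)**2*(1 + 2*(7*(-7)))**2) - 49206 = (-42 - 49 - 134 + 17956*(1 + 2*(-49))**2) - 49206 = (-42 - 49 - 134 + 17956*(1 - 98)**2) - 49206 = (-42 - 49 - 134 + 17956*(-97)**2) - 49206 = (-42 - 49 - 134 + 17956*9409) - 49206 = (-42 - 49 - 134 + 168948004) - 49206 = 168947779 - 49206 = 168898573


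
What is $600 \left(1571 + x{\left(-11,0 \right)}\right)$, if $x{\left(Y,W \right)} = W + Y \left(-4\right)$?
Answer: $969000$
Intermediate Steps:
$x{\left(Y,W \right)} = W - 4 Y$
$600 \left(1571 + x{\left(-11,0 \right)}\right) = 600 \left(1571 + \left(0 - -44\right)\right) = 600 \left(1571 + \left(0 + 44\right)\right) = 600 \left(1571 + 44\right) = 600 \cdot 1615 = 969000$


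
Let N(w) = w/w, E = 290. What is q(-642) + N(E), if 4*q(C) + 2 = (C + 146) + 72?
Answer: -211/2 ≈ -105.50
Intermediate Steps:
N(w) = 1
q(C) = 54 + C/4 (q(C) = -½ + ((C + 146) + 72)/4 = -½ + ((146 + C) + 72)/4 = -½ + (218 + C)/4 = -½ + (109/2 + C/4) = 54 + C/4)
q(-642) + N(E) = (54 + (¼)*(-642)) + 1 = (54 - 321/2) + 1 = -213/2 + 1 = -211/2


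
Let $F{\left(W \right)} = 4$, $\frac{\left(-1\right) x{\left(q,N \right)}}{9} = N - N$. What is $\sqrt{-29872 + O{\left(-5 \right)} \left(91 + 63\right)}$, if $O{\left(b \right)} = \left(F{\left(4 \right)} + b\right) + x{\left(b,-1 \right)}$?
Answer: $i \sqrt{30026} \approx 173.28 i$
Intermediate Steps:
$x{\left(q,N \right)} = 0$ ($x{\left(q,N \right)} = - 9 \left(N - N\right) = \left(-9\right) 0 = 0$)
$O{\left(b \right)} = 4 + b$ ($O{\left(b \right)} = \left(4 + b\right) + 0 = 4 + b$)
$\sqrt{-29872 + O{\left(-5 \right)} \left(91 + 63\right)} = \sqrt{-29872 + \left(4 - 5\right) \left(91 + 63\right)} = \sqrt{-29872 - 154} = \sqrt{-30026} = i \sqrt{30026}$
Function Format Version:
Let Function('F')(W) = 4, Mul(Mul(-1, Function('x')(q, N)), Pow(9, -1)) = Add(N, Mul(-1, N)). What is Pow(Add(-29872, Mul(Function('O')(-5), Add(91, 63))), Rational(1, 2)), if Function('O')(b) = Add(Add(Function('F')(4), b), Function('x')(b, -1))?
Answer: Mul(I, Pow(30026, Rational(1, 2))) ≈ Mul(173.28, I)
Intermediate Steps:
Function('x')(q, N) = 0 (Function('x')(q, N) = Mul(-9, Add(N, Mul(-1, N))) = Mul(-9, 0) = 0)
Function('O')(b) = Add(4, b) (Function('O')(b) = Add(Add(4, b), 0) = Add(4, b))
Pow(Add(-29872, Mul(Function('O')(-5), Add(91, 63))), Rational(1, 2)) = Pow(Add(-29872, Mul(Add(4, -5), Add(91, 63))), Rational(1, 2)) = Pow(Add(-29872, Mul(-1, 154)), Rational(1, 2)) = Pow(Add(-29872, -154), Rational(1, 2)) = Pow(-30026, Rational(1, 2)) = Mul(I, Pow(30026, Rational(1, 2)))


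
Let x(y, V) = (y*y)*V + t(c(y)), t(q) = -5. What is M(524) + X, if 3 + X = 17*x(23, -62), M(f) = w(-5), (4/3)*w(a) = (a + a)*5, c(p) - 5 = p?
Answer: -1115383/2 ≈ -5.5769e+5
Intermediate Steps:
c(p) = 5 + p
w(a) = 15*a/2 (w(a) = 3*((a + a)*5)/4 = 3*((2*a)*5)/4 = 3*(10*a)/4 = 15*a/2)
M(f) = -75/2 (M(f) = (15/2)*(-5) = -75/2)
x(y, V) = -5 + V*y² (x(y, V) = (y*y)*V - 5 = y²*V - 5 = V*y² - 5 = -5 + V*y²)
X = -557654 (X = -3 + 17*(-5 - 62*23²) = -3 + 17*(-5 - 62*529) = -3 + 17*(-5 - 32798) = -3 + 17*(-32803) = -3 - 557651 = -557654)
M(524) + X = -75/2 - 557654 = -1115383/2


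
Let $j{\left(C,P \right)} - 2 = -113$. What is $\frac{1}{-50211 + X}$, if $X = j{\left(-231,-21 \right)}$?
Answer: $- \frac{1}{50322} \approx -1.9872 \cdot 10^{-5}$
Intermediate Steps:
$j{\left(C,P \right)} = -111$ ($j{\left(C,P \right)} = 2 - 113 = -111$)
$X = -111$
$\frac{1}{-50211 + X} = \frac{1}{-50211 - 111} = \frac{1}{-50322} = - \frac{1}{50322}$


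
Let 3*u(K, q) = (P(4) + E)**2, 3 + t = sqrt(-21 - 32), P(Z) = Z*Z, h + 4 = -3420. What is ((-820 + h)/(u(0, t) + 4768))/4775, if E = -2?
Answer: -3183/17309375 ≈ -0.00018389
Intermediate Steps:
h = -3424 (h = -4 - 3420 = -3424)
P(Z) = Z**2
t = -3 + I*sqrt(53) (t = -3 + sqrt(-21 - 32) = -3 + sqrt(-53) = -3 + I*sqrt(53) ≈ -3.0 + 7.2801*I)
u(K, q) = 196/3 (u(K, q) = (4**2 - 2)**2/3 = (16 - 2)**2/3 = (1/3)*14**2 = (1/3)*196 = 196/3)
((-820 + h)/(u(0, t) + 4768))/4775 = ((-820 - 3424)/(196/3 + 4768))/4775 = -4244/14500/3*(1/4775) = -4244*3/14500*(1/4775) = -3183/3625*1/4775 = -3183/17309375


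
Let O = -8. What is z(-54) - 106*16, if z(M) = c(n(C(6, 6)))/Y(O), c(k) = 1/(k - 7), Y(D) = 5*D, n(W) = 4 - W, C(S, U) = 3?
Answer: -407039/240 ≈ -1696.0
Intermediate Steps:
c(k) = 1/(-7 + k)
z(M) = 1/240 (z(M) = 1/((-7 + (4 - 1*3))*((5*(-8)))) = 1/((-7 + (4 - 3))*(-40)) = -1/40/(-7 + 1) = -1/40/(-6) = -⅙*(-1/40) = 1/240)
z(-54) - 106*16 = 1/240 - 106*16 = 1/240 - 1696 = -407039/240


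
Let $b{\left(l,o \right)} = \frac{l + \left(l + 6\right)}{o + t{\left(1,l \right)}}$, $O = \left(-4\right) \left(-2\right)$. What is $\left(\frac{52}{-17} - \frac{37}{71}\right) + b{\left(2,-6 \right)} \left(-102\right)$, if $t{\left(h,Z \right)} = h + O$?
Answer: $- \frac{414701}{1207} \approx -343.58$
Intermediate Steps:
$O = 8$
$t{\left(h,Z \right)} = 8 + h$ ($t{\left(h,Z \right)} = h + 8 = 8 + h$)
$b{\left(l,o \right)} = \frac{6 + 2 l}{9 + o}$ ($b{\left(l,o \right)} = \frac{l + \left(l + 6\right)}{o + \left(8 + 1\right)} = \frac{l + \left(6 + l\right)}{o + 9} = \frac{6 + 2 l}{9 + o}$)
$\left(\frac{52}{-17} - \frac{37}{71}\right) + b{\left(2,-6 \right)} \left(-102\right) = \left(\frac{52}{-17} - \frac{37}{71}\right) + \frac{2 \left(3 + 2\right)}{9 - 6} \left(-102\right) = \left(52 \left(- \frac{1}{17}\right) - \frac{37}{71}\right) + 2 \cdot \frac{1}{3} \cdot 5 \left(-102\right) = \left(- \frac{52}{17} - \frac{37}{71}\right) + 2 \cdot \frac{1}{3} \cdot 5 \left(-102\right) = - \frac{4321}{1207} + \frac{10}{3} \left(-102\right) = - \frac{4321}{1207} - 340 = - \frac{414701}{1207}$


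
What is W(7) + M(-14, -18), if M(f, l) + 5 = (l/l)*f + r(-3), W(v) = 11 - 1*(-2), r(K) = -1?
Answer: -7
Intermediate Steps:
W(v) = 13 (W(v) = 11 + 2 = 13)
M(f, l) = -6 + f (M(f, l) = -5 + ((l/l)*f - 1) = -5 + (1*f - 1) = -5 + (f - 1) = -5 + (-1 + f) = -6 + f)
W(7) + M(-14, -18) = 13 + (-6 - 14) = 13 - 20 = -7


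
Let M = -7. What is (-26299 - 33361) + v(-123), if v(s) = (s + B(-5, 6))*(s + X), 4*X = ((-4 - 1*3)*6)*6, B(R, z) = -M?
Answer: -38084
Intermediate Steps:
B(R, z) = 7 (B(R, z) = -1*(-7) = 7)
X = -63 (X = (((-4 - 1*3)*6)*6)/4 = (((-4 - 3)*6)*6)/4 = (-7*6*6)/4 = (-42*6)/4 = (1/4)*(-252) = -63)
v(s) = (-63 + s)*(7 + s) (v(s) = (s + 7)*(s - 63) = (7 + s)*(-63 + s) = (-63 + s)*(7 + s))
(-26299 - 33361) + v(-123) = (-26299 - 33361) + (-441 + (-123)**2 - 56*(-123)) = -59660 + (-441 + 15129 + 6888) = -59660 + 21576 = -38084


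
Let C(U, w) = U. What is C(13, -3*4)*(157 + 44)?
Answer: 2613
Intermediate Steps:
C(13, -3*4)*(157 + 44) = 13*(157 + 44) = 13*201 = 2613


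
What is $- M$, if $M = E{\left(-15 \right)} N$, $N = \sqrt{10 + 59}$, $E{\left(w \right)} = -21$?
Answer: $21 \sqrt{69} \approx 174.44$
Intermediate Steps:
$N = \sqrt{69} \approx 8.3066$
$M = - 21 \sqrt{69} \approx -174.44$
$- M = - \left(-21\right) \sqrt{69} = 21 \sqrt{69}$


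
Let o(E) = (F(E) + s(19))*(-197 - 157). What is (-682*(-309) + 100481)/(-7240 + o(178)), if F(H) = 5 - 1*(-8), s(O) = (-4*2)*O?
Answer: 311219/41966 ≈ 7.4160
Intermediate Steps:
s(O) = -8*O
F(H) = 13 (F(H) = 5 + 8 = 13)
o(E) = 49206 (o(E) = (13 - 8*19)*(-197 - 157) = (13 - 152)*(-354) = -139*(-354) = 49206)
(-682*(-309) + 100481)/(-7240 + o(178)) = (-682*(-309) + 100481)/(-7240 + 49206) = (210738 + 100481)/41966 = 311219*(1/41966) = 311219/41966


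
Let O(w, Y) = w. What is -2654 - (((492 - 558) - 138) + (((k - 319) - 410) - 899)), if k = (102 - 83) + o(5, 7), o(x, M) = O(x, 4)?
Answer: -846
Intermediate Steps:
o(x, M) = x
k = 24 (k = (102 - 83) + 5 = 19 + 5 = 24)
-2654 - (((492 - 558) - 138) + (((k - 319) - 410) - 899)) = -2654 - (((492 - 558) - 138) + (((24 - 319) - 410) - 899)) = -2654 - ((-66 - 138) + ((-295 - 410) - 899)) = -2654 - (-204 + (-705 - 899)) = -2654 - (-204 - 1604) = -2654 - 1*(-1808) = -2654 + 1808 = -846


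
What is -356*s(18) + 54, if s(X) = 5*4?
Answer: -7066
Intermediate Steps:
s(X) = 20
-356*s(18) + 54 = -356*20 + 54 = -7120 + 54 = -7066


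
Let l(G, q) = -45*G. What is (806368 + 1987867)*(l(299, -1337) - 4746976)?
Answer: -13301762915285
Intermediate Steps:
(806368 + 1987867)*(l(299, -1337) - 4746976) = (806368 + 1987867)*(-45*299 - 4746976) = 2794235*(-13455 - 4746976) = 2794235*(-4760431) = -13301762915285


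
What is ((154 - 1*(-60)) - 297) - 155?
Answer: -238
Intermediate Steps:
((154 - 1*(-60)) - 297) - 155 = ((154 + 60) - 297) - 155 = (214 - 297) - 155 = -83 - 155 = -238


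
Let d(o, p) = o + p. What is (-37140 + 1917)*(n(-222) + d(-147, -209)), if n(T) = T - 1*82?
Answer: 23247180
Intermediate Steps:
n(T) = -82 + T (n(T) = T - 82 = -82 + T)
(-37140 + 1917)*(n(-222) + d(-147, -209)) = (-37140 + 1917)*((-82 - 222) + (-147 - 209)) = -35223*(-304 - 356) = -35223*(-660) = 23247180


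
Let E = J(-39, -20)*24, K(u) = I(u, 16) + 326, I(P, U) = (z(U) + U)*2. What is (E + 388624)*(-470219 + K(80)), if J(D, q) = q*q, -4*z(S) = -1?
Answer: -187109727752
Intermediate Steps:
z(S) = 1/4 (z(S) = -1/4*(-1) = 1/4)
J(D, q) = q**2
I(P, U) = 1/2 + 2*U (I(P, U) = (1/4 + U)*2 = 1/2 + 2*U)
K(u) = 717/2 (K(u) = (1/2 + 2*16) + 326 = (1/2 + 32) + 326 = 65/2 + 326 = 717/2)
E = 9600 (E = (-20)**2*24 = 400*24 = 9600)
(E + 388624)*(-470219 + K(80)) = (9600 + 388624)*(-470219 + 717/2) = 398224*(-939721/2) = -187109727752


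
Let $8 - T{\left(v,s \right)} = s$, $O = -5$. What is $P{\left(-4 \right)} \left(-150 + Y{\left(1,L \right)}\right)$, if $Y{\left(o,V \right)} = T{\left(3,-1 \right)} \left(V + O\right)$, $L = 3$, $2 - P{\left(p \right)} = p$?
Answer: $-1008$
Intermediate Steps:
$P{\left(p \right)} = 2 - p$
$T{\left(v,s \right)} = 8 - s$
$Y{\left(o,V \right)} = -45 + 9 V$ ($Y{\left(o,V \right)} = \left(8 - -1\right) \left(V - 5\right) = \left(8 + 1\right) \left(-5 + V\right) = 9 \left(-5 + V\right) = -45 + 9 V$)
$P{\left(-4 \right)} \left(-150 + Y{\left(1,L \right)}\right) = \left(2 - -4\right) \left(-150 + \left(-45 + 9 \cdot 3\right)\right) = \left(2 + 4\right) \left(-150 + \left(-45 + 27\right)\right) = 6 \left(-150 - 18\right) = 6 \left(-168\right) = -1008$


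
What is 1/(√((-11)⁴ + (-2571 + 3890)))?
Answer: √3990/7980 ≈ 0.0079156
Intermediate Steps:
1/(√((-11)⁴ + (-2571 + 3890))) = 1/(√(14641 + 1319)) = 1/(√15960) = 1/(2*√3990) = √3990/7980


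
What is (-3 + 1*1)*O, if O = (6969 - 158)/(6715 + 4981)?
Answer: -6811/5848 ≈ -1.1647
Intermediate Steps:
O = 6811/11696 ≈ 0.58234
(-3 + 1*1)*O = (-3 + 1*1)*(6811/11696) = (-3 + 1)*(6811/11696) = -2*6811/11696 = -6811/5848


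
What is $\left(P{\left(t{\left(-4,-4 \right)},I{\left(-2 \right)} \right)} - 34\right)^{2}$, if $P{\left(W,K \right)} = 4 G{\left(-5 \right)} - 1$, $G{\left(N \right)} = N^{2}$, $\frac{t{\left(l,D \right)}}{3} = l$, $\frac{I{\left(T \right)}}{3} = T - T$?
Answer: $4225$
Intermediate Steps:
$I{\left(T \right)} = 0$ ($I{\left(T \right)} = 3 \left(T - T\right) = 3 \cdot 0 = 0$)
$t{\left(l,D \right)} = 3 l$
$P{\left(W,K \right)} = 99$ ($P{\left(W,K \right)} = 4 \left(-5\right)^{2} - 1 = 4 \cdot 25 - 1 = 100 - 1 = 99$)
$\left(P{\left(t{\left(-4,-4 \right)},I{\left(-2 \right)} \right)} - 34\right)^{2} = \left(99 - 34\right)^{2} = 65^{2} = 4225$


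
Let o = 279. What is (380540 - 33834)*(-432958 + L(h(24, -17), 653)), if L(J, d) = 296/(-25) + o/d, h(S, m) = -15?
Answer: -2450596246716078/16325 ≈ -1.5011e+11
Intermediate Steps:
L(J, d) = -296/25 + 279/d (L(J, d) = 296/(-25) + 279/d = 296*(-1/25) + 279/d = -296/25 + 279/d)
(380540 - 33834)*(-432958 + L(h(24, -17), 653)) = (380540 - 33834)*(-432958 + (-296/25 + 279/653)) = 346706*(-432958 + (-296/25 + 279*(1/653))) = 346706*(-432958 + (-296/25 + 279/653)) = 346706*(-432958 - 186313/16325) = 346706*(-7068225663/16325) = -2450596246716078/16325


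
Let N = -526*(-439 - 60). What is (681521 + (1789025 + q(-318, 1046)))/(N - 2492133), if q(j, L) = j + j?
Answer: -2469910/2229659 ≈ -1.1078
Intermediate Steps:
q(j, L) = 2*j
N = 262474 (N = -526*(-499) = 262474)
(681521 + (1789025 + q(-318, 1046)))/(N - 2492133) = (681521 + (1789025 + 2*(-318)))/(262474 - 2492133) = (681521 + (1789025 - 636))/(-2229659) = (681521 + 1788389)*(-1/2229659) = 2469910*(-1/2229659) = -2469910/2229659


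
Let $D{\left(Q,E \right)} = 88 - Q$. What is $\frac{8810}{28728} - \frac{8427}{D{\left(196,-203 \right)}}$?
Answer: $\frac{281299}{3591} \approx 78.334$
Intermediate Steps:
$\frac{8810}{28728} - \frac{8427}{D{\left(196,-203 \right)}} = \frac{8810}{28728} - \frac{8427}{88 - 196} = 8810 \cdot \frac{1}{28728} - \frac{8427}{88 - 196} = \frac{4405}{14364} - \frac{8427}{-108} = \frac{4405}{14364} - - \frac{2809}{36} = \frac{4405}{14364} + \frac{2809}{36} = \frac{281299}{3591}$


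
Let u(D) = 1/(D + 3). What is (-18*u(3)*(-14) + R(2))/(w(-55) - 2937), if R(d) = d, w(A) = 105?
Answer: -11/708 ≈ -0.015537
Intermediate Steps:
u(D) = 1/(3 + D)
(-18*u(3)*(-14) + R(2))/(w(-55) - 2937) = (-18/(3 + 3)*(-14) + 2)/(105 - 2937) = (-18/6*(-14) + 2)/(-2832) = (-18*⅙*(-14) + 2)*(-1/2832) = (-3*(-14) + 2)*(-1/2832) = (42 + 2)*(-1/2832) = 44*(-1/2832) = -11/708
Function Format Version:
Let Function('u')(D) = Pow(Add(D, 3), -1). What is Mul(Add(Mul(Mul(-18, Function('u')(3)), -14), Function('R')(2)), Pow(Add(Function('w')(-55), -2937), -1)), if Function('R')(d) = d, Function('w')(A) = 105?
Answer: Rational(-11, 708) ≈ -0.015537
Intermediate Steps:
Function('u')(D) = Pow(Add(3, D), -1)
Mul(Add(Mul(Mul(-18, Function('u')(3)), -14), Function('R')(2)), Pow(Add(Function('w')(-55), -2937), -1)) = Mul(Add(Mul(Mul(-18, Pow(Add(3, 3), -1)), -14), 2), Pow(Add(105, -2937), -1)) = Mul(Add(Mul(Mul(-18, Pow(6, -1)), -14), 2), Pow(-2832, -1)) = Mul(Add(Mul(Mul(-18, Rational(1, 6)), -14), 2), Rational(-1, 2832)) = Mul(Add(Mul(-3, -14), 2), Rational(-1, 2832)) = Mul(Add(42, 2), Rational(-1, 2832)) = Mul(44, Rational(-1, 2832)) = Rational(-11, 708)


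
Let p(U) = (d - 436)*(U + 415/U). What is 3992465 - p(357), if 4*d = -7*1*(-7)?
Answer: 493164125/119 ≈ 4.1442e+6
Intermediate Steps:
d = 49/4 (d = (-7*1*(-7))/4 = (-7*(-7))/4 = (¼)*49 = 49/4 ≈ 12.250)
p(U) = -703425/(4*U) - 1695*U/4 (p(U) = (49/4 - 436)*(U + 415/U) = -1695*(U + 415/U)/4 = -703425/(4*U) - 1695*U/4)
3992465 - p(357) = 3992465 - 1695*(-415 - 1*357²)/(4*357) = 3992465 - 1695*(-415 - 1*127449)/(4*357) = 3992465 - 1695*(-415 - 127449)/(4*357) = 3992465 - 1695*(-127864)/(4*357) = 3992465 - 1*(-18060790/119) = 3992465 + 18060790/119 = 493164125/119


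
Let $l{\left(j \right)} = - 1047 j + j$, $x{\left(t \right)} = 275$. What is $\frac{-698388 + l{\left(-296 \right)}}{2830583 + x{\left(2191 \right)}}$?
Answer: $- \frac{194386}{1415429} \approx -0.13733$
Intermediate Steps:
$l{\left(j \right)} = - 1046 j$
$\frac{-698388 + l{\left(-296 \right)}}{2830583 + x{\left(2191 \right)}} = \frac{-698388 - -309616}{2830583 + 275} = \frac{-698388 + 309616}{2830858} = \left(-388772\right) \frac{1}{2830858} = - \frac{194386}{1415429}$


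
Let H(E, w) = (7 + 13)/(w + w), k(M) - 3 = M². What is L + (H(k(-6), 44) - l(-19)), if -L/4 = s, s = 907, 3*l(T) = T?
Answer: -239015/66 ≈ -3621.4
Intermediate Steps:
l(T) = T/3
L = -3628 (L = -4*907 = -3628)
k(M) = 3 + M²
H(E, w) = 10/w (H(E, w) = 20/((2*w)) = 20*(1/(2*w)) = 10/w)
L + (H(k(-6), 44) - l(-19)) = -3628 + (10/44 - (-19)/3) = -3628 + (10*(1/44) - 1*(-19/3)) = -3628 + (5/22 + 19/3) = -3628 + 433/66 = -239015/66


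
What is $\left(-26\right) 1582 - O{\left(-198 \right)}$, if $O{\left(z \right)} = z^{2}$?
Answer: $-80336$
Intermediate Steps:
$\left(-26\right) 1582 - O{\left(-198 \right)} = \left(-26\right) 1582 - \left(-198\right)^{2} = -41132 - 39204 = -80336$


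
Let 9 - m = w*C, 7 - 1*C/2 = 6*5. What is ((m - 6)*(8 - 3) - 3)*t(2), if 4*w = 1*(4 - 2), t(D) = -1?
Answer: -127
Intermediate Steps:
C = -46 (C = 14 - 12*5 = 14 - 2*30 = 14 - 60 = -46)
w = ½ (w = (1*(4 - 2))/4 = (1*2)/4 = (¼)*2 = ½ ≈ 0.50000)
m = 32 (m = 9 - (-46)/2 = 9 - 1*(-23) = 9 + 23 = 32)
((m - 6)*(8 - 3) - 3)*t(2) = ((32 - 6)*(8 - 3) - 3)*(-1) = (26*5 - 3)*(-1) = (130 - 3)*(-1) = 127*(-1) = -127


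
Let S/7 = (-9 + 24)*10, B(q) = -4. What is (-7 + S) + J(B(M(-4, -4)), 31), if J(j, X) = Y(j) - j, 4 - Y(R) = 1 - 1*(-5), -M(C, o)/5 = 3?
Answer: 1045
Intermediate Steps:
M(C, o) = -15 (M(C, o) = -5*3 = -15)
Y(R) = -2 (Y(R) = 4 - (1 - 1*(-5)) = 4 - (1 + 5) = 4 - 1*6 = 4 - 6 = -2)
J(j, X) = -2 - j
S = 1050 (S = 7*((-9 + 24)*10) = 7*(15*10) = 7*150 = 1050)
(-7 + S) + J(B(M(-4, -4)), 31) = (-7 + 1050) + (-2 - 1*(-4)) = 1043 + (-2 + 4) = 1043 + 2 = 1045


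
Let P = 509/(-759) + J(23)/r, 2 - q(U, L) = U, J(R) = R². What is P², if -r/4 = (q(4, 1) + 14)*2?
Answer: 22537515625/589906944 ≈ 38.205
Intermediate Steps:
q(U, L) = 2 - U
r = -96 (r = -4*((2 - 1*4) + 14)*2 = -4*((2 - 4) + 14)*2 = -4*(-2 + 14)*2 = -48*2 = -4*24 = -96)
P = -150125/24288 (P = 509/(-759) + 23²/(-96) = 509*(-1/759) + 529*(-1/96) = -509/759 - 529/96 = -150125/24288 ≈ -6.1810)
P² = (-150125/24288)² = 22537515625/589906944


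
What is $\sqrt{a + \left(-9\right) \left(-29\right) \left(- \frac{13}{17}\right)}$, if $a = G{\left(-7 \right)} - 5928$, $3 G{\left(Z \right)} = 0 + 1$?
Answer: $\frac{i \sqrt{15936990}}{51} \approx 78.277 i$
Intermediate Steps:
$G{\left(Z \right)} = \frac{1}{3}$ ($G{\left(Z \right)} = \frac{0 + 1}{3} = \frac{1}{3} \cdot 1 = \frac{1}{3}$)
$a = - \frac{17783}{3}$ ($a = \frac{1}{3} - 5928 = - \frac{17783}{3} \approx -5927.7$)
$\sqrt{a + \left(-9\right) \left(-29\right) \left(- \frac{13}{17}\right)} = \sqrt{- \frac{17783}{3} + \left(-9\right) \left(-29\right) \left(- \frac{13}{17}\right)} = \sqrt{- \frac{17783}{3} + 261 \left(\left(-13\right) \frac{1}{17}\right)} = \sqrt{- \frac{17783}{3} + 261 \left(- \frac{13}{17}\right)} = \sqrt{- \frac{17783}{3} - \frac{3393}{17}} = \sqrt{- \frac{312490}{51}} = \frac{i \sqrt{15936990}}{51}$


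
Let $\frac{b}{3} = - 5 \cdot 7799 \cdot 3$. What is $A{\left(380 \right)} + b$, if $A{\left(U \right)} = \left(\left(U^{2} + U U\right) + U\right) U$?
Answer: $109537445$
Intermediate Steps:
$A{\left(U \right)} = U \left(U + 2 U^{2}\right)$ ($A{\left(U \right)} = \left(\left(U^{2} + U^{2}\right) + U\right) U = \left(2 U^{2} + U\right) U = \left(U + 2 U^{2}\right) U = U \left(U + 2 U^{2}\right)$)
$b = -350955$ ($b = 3 \left(- 5 \cdot 7799 \cdot 3\right) = 3 \left(\left(-5\right) 23397\right) = 3 \left(-116985\right) = -350955$)
$A{\left(380 \right)} + b = 380^{2} \left(1 + 2 \cdot 380\right) - 350955 = 144400 \left(1 + 760\right) - 350955 = 144400 \cdot 761 - 350955 = 109888400 - 350955 = 109537445$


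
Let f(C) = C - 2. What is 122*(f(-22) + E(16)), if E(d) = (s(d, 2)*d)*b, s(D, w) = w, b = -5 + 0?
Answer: -22448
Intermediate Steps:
b = -5
f(C) = -2 + C
E(d) = -10*d (E(d) = (2*d)*(-5) = -10*d)
122*(f(-22) + E(16)) = 122*((-2 - 22) - 10*16) = 122*(-24 - 160) = 122*(-184) = -22448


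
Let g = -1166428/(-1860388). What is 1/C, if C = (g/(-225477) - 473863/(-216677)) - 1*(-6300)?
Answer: 22722630167938113/143202263380368439108 ≈ 0.00015868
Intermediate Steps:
g = 291607/465097 (g = -1166428*(-1/1860388) = 291607/465097 ≈ 0.62698)
C = 143202263380368439108/22722630167938113 (C = ((291607/465097)/(-225477) - 473863/(-216677)) - 1*(-6300) = ((291607/465097)*(-1/225477) - 473863*(-1/216677)) + 6300 = (-291607/104868676269 + 473863/216677) + 6300 = 49693322358327208/22722630167938113 + 6300 = 143202263380368439108/22722630167938113 ≈ 6302.2)
1/C = 1/(143202263380368439108/22722630167938113) = 22722630167938113/143202263380368439108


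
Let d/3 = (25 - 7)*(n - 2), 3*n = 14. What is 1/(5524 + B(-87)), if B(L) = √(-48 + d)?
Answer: 1381/7628620 - √6/7628620 ≈ 0.00018071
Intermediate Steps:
n = 14/3 (n = (⅓)*14 = 14/3 ≈ 4.6667)
d = 144 (d = 3*((25 - 7)*(14/3 - 2)) = 3*(18*(8/3)) = 3*48 = 144)
B(L) = 4*√6 (B(L) = √(-48 + 144) = √96 = 4*√6)
1/(5524 + B(-87)) = 1/(5524 + 4*√6)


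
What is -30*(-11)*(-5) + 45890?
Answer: 44240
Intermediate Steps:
-30*(-11)*(-5) + 45890 = 330*(-5) + 45890 = -1650 + 45890 = 44240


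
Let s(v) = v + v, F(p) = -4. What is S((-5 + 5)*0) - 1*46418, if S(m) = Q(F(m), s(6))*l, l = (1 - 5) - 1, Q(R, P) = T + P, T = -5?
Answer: -46453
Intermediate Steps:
s(v) = 2*v
Q(R, P) = -5 + P
l = -5 (l = -4 - 1 = -5)
S(m) = -35 (S(m) = (-5 + 2*6)*(-5) = (-5 + 12)*(-5) = 7*(-5) = -35)
S((-5 + 5)*0) - 1*46418 = -35 - 1*46418 = -35 - 46418 = -46453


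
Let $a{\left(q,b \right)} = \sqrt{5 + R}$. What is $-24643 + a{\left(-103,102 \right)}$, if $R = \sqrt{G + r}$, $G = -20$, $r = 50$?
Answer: $-24643 + \sqrt{5 + \sqrt{30}} \approx -24640.0$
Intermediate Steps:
$R = \sqrt{30}$ ($R = \sqrt{-20 + 50} = \sqrt{30} \approx 5.4772$)
$a{\left(q,b \right)} = \sqrt{5 + \sqrt{30}}$
$-24643 + a{\left(-103,102 \right)} = -24643 + \sqrt{5 + \sqrt{30}}$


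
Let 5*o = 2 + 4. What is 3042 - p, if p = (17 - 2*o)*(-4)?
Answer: 15502/5 ≈ 3100.4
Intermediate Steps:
o = 6/5 (o = (2 + 4)/5 = (1/5)*6 = 6/5 ≈ 1.2000)
p = -292/5 (p = (17 - 2*6/5)*(-4) = (17 - 12/5)*(-4) = (73/5)*(-4) = -292/5 ≈ -58.400)
3042 - p = 3042 - 1*(-292/5) = 3042 + 292/5 = 15502/5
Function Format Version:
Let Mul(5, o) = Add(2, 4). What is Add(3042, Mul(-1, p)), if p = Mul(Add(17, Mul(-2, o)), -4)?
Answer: Rational(15502, 5) ≈ 3100.4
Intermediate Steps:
o = Rational(6, 5) (o = Mul(Rational(1, 5), Add(2, 4)) = Mul(Rational(1, 5), 6) = Rational(6, 5) ≈ 1.2000)
p = Rational(-292, 5) (p = Mul(Add(17, Mul(-2, Rational(6, 5))), -4) = Mul(Add(17, Rational(-12, 5)), -4) = Mul(Rational(73, 5), -4) = Rational(-292, 5) ≈ -58.400)
Add(3042, Mul(-1, p)) = Add(3042, Mul(-1, Rational(-292, 5))) = Add(3042, Rational(292, 5)) = Rational(15502, 5)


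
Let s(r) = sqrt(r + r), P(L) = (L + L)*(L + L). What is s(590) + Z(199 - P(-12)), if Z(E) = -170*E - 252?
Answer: 63838 + 2*sqrt(295) ≈ 63872.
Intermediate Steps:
P(L) = 4*L**2 (P(L) = (2*L)*(2*L) = 4*L**2)
s(r) = sqrt(2)*sqrt(r) (s(r) = sqrt(2*r) = sqrt(2)*sqrt(r))
Z(E) = -252 - 170*E
s(590) + Z(199 - P(-12)) = sqrt(2)*sqrt(590) + (-252 - 170*(199 - 4*(-12)**2)) = 2*sqrt(295) + (-252 - 170*(199 - 4*144)) = 2*sqrt(295) + (-252 - 170*(199 - 1*576)) = 2*sqrt(295) + (-252 - 170*(199 - 576)) = 2*sqrt(295) + (-252 - 170*(-377)) = 2*sqrt(295) + (-252 + 64090) = 2*sqrt(295) + 63838 = 63838 + 2*sqrt(295)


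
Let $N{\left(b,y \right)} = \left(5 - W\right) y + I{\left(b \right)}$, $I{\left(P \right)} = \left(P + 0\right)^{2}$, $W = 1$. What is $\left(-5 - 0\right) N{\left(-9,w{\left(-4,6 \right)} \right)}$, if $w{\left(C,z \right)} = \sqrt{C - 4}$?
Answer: $-405 - 40 i \sqrt{2} \approx -405.0 - 56.569 i$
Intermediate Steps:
$w{\left(C,z \right)} = \sqrt{-4 + C}$
$I{\left(P \right)} = P^{2}$
$N{\left(b,y \right)} = b^{2} + 4 y$ ($N{\left(b,y \right)} = \left(5 - 1\right) y + b^{2} = 4 y + b^{2} = b^{2} + 4 y$)
$\left(-5 - 0\right) N{\left(-9,w{\left(-4,6 \right)} \right)} = \left(-5 - 0\right) \left(\left(-9\right)^{2} + 4 \sqrt{-4 - 4}\right) = \left(-5 + 0\right) \left(81 + 4 \sqrt{-8}\right) = - 5 \left(81 + 4 \cdot 2 i \sqrt{2}\right) = - 5 \left(81 + 8 i \sqrt{2}\right) = -405 - 40 i \sqrt{2}$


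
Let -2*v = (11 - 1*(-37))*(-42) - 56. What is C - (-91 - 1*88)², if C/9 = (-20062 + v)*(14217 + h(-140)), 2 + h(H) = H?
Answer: -2410150591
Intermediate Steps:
h(H) = -2 + H
v = 1036 (v = -((11 - 1*(-37))*(-42) - 56)/2 = -((11 + 37)*(-42) - 56)/2 = -(48*(-42) - 56)/2 = -(-2016 - 56)/2 = -½*(-2072) = 1036)
C = -2410118550 (C = 9*((-20062 + 1036)*(14217 + (-2 - 140))) = 9*(-19026*(14217 - 142)) = 9*(-19026*14075) = 9*(-267790950) = -2410118550)
C - (-91 - 1*88)² = -2410118550 - (-91 - 1*88)² = -2410118550 - (-91 - 88)² = -2410118550 - 1*(-179)² = -2410118550 - 1*32041 = -2410118550 - 32041 = -2410150591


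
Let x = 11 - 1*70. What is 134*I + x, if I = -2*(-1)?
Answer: 209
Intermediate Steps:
I = 2
x = -59 (x = 11 - 70 = -59)
134*I + x = 134*2 - 59 = 268 - 59 = 209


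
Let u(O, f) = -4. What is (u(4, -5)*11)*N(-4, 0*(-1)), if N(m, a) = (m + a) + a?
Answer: 176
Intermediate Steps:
N(m, a) = m + 2*a (N(m, a) = (a + m) + a = m + 2*a)
(u(4, -5)*11)*N(-4, 0*(-1)) = (-4*11)*(-4 + 2*(0*(-1))) = -44*(-4 + 2*0) = -44*(-4 + 0) = -44*(-4) = 176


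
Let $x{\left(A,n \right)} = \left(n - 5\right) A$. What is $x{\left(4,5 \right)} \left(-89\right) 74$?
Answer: $0$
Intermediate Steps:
$x{\left(A,n \right)} = A \left(-5 + n\right)$ ($x{\left(A,n \right)} = \left(-5 + n\right) A = A \left(-5 + n\right)$)
$x{\left(4,5 \right)} \left(-89\right) 74 = 4 \left(-5 + 5\right) \left(-89\right) 74 = 4 \cdot 0 \left(-89\right) 74 = 0 \left(-89\right) 74 = 0 \cdot 74 = 0$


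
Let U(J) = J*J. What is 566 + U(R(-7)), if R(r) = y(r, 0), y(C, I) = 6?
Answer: 602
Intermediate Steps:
R(r) = 6
U(J) = J²
566 + U(R(-7)) = 566 + 6² = 566 + 36 = 602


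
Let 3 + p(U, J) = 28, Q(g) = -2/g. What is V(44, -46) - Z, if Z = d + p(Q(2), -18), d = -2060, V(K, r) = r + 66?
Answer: 2055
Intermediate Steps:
p(U, J) = 25 (p(U, J) = -3 + 28 = 25)
V(K, r) = 66 + r
Z = -2035 (Z = -2060 + 25 = -2035)
V(44, -46) - Z = (66 - 46) - 1*(-2035) = 20 + 2035 = 2055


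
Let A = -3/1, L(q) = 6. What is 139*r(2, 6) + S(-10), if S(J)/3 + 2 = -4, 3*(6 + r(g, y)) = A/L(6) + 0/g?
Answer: -5251/6 ≈ -875.17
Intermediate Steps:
A = -3 (A = -3*1 = -3)
r(g, y) = -37/6 (r(g, y) = -6 + (-3/6 + 0/g)/3 = -6 + (-3*1/6 + 0)/3 = -6 + (-1/2 + 0)/3 = -6 + (1/3)*(-1/2) = -6 - 1/6 = -37/6)
S(J) = -18 (S(J) = -6 + 3*(-4) = -6 - 12 = -18)
139*r(2, 6) + S(-10) = 139*(-37/6) - 18 = -5143/6 - 18 = -5251/6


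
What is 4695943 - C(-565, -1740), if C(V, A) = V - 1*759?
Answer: 4697267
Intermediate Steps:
C(V, A) = -759 + V (C(V, A) = V - 759 = -759 + V)
4695943 - C(-565, -1740) = 4695943 - (-759 - 565) = 4695943 - 1*(-1324) = 4695943 + 1324 = 4697267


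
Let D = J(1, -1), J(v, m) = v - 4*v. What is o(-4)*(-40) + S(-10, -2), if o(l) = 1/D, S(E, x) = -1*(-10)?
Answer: 70/3 ≈ 23.333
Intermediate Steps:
J(v, m) = -3*v
D = -3 (D = -3*1 = -3)
S(E, x) = 10
o(l) = -1/3 (o(l) = 1/(-3) = -1/3)
o(-4)*(-40) + S(-10, -2) = -1/3*(-40) + 10 = 40/3 + 10 = 70/3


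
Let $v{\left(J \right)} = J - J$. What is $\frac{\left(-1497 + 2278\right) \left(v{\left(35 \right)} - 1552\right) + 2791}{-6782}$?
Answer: $\frac{1209321}{6782} \approx 178.31$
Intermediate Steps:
$v{\left(J \right)} = 0$
$\frac{\left(-1497 + 2278\right) \left(v{\left(35 \right)} - 1552\right) + 2791}{-6782} = \frac{\left(-1497 + 2278\right) \left(0 - 1552\right) + 2791}{-6782} = \left(781 \left(-1552\right) + 2791\right) \left(- \frac{1}{6782}\right) = \left(-1212112 + 2791\right) \left(- \frac{1}{6782}\right) = \left(-1209321\right) \left(- \frac{1}{6782}\right) = \frac{1209321}{6782}$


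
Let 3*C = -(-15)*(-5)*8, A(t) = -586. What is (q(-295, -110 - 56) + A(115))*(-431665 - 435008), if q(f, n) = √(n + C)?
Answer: 507870378 - 866673*I*√366 ≈ 5.0787e+8 - 1.658e+7*I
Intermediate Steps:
C = -200 (C = (-(-15)*(-5)*8)/3 = (-5*15*8)/3 = (-75*8)/3 = (⅓)*(-600) = -200)
q(f, n) = √(-200 + n) (q(f, n) = √(n - 200) = √(-200 + n))
(q(-295, -110 - 56) + A(115))*(-431665 - 435008) = (√(-200 + (-110 - 56)) - 586)*(-431665 - 435008) = (√(-200 - 166) - 586)*(-866673) = (√(-366) - 586)*(-866673) = (I*√366 - 586)*(-866673) = (-586 + I*√366)*(-866673) = 507870378 - 866673*I*√366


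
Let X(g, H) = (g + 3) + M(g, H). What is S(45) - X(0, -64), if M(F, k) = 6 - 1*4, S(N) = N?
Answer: 40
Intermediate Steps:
M(F, k) = 2 (M(F, k) = 6 - 4 = 2)
X(g, H) = 5 + g (X(g, H) = (g + 3) + 2 = (3 + g) + 2 = 5 + g)
S(45) - X(0, -64) = 45 - (5 + 0) = 45 - 1*5 = 45 - 5 = 40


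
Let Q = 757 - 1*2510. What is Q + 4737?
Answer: 2984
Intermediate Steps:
Q = -1753 (Q = 757 - 2510 = -1753)
Q + 4737 = -1753 + 4737 = 2984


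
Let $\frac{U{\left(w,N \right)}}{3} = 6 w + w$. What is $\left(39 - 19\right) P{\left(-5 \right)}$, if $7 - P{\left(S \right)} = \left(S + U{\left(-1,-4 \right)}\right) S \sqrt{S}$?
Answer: $140 - 2600 i \sqrt{5} \approx 140.0 - 5813.8 i$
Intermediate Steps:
$U{\left(w,N \right)} = 21 w$ ($U{\left(w,N \right)} = 3 \left(6 w + w\right) = 3 \cdot 7 w = 21 w$)
$P{\left(S \right)} = 7 - S^{\frac{3}{2}} \left(-21 + S\right)$ ($P{\left(S \right)} = 7 - \left(S + 21 \left(-1\right)\right) S \sqrt{S} = 7 - \left(S - 21\right) S^{\frac{3}{2}} = 7 - \left(-21 + S\right) S^{\frac{3}{2}} = 7 - S^{\frac{3}{2}} \left(-21 + S\right)$)
$\left(39 - 19\right) P{\left(-5 \right)} = \left(39 - 19\right) \left(7 - \left(-5\right)^{\frac{5}{2}} + 21 \left(-5\right)^{\frac{3}{2}}\right) = 20 \left(7 - 25 i \sqrt{5} + 21 \left(- 5 i \sqrt{5}\right)\right) = 20 \left(7 - 25 i \sqrt{5} - 105 i \sqrt{5}\right) = 20 \left(7 - 130 i \sqrt{5}\right) = 140 - 2600 i \sqrt{5}$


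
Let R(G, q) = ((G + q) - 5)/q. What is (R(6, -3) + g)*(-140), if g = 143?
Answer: -60340/3 ≈ -20113.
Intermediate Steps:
R(G, q) = (-5 + G + q)/q
(R(6, -3) + g)*(-140) = ((-5 + 6 - 3)/(-3) + 143)*(-140) = (-⅓*(-2) + 143)*(-140) = (⅔ + 143)*(-140) = (431/3)*(-140) = -60340/3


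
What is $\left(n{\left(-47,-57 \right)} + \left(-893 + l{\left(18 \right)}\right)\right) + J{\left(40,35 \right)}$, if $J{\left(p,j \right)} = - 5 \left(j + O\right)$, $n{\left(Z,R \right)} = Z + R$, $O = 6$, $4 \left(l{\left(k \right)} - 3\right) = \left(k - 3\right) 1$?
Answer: $- \frac{4781}{4} \approx -1195.3$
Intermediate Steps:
$l{\left(k \right)} = \frac{9}{4} + \frac{k}{4}$ ($l{\left(k \right)} = 3 + \frac{\left(k - 3\right) 1}{4} = 3 + \frac{\left(-3 + k\right) 1}{4} = 3 + \frac{-3 + k}{4} = 3 + \left(- \frac{3}{4} + \frac{k}{4}\right) = \frac{9}{4} + \frac{k}{4}$)
$n{\left(Z,R \right)} = R + Z$
$J{\left(p,j \right)} = -30 - 5 j$ ($J{\left(p,j \right)} = - 5 \left(j + 6\right) = - 5 \left(6 + j\right) = -30 - 5 j$)
$\left(n{\left(-47,-57 \right)} + \left(-893 + l{\left(18 \right)}\right)\right) + J{\left(40,35 \right)} = \left(\left(-57 - 47\right) + \left(-893 + \left(\frac{9}{4} + \frac{1}{4} \cdot 18\right)\right)\right) - 205 = \left(-104 + \left(-893 + \left(\frac{9}{4} + \frac{9}{2}\right)\right)\right) - 205 = \left(-104 + \left(-893 + \frac{27}{4}\right)\right) - 205 = \left(-104 - \frac{3545}{4}\right) - 205 = - \frac{3961}{4} - 205 = - \frac{4781}{4}$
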